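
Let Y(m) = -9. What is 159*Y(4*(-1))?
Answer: -1431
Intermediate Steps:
159*Y(4*(-1)) = 159*(-9) = -1431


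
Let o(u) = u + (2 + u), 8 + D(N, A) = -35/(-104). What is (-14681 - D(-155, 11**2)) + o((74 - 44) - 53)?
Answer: -1530603/104 ≈ -14717.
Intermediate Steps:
D(N, A) = -797/104 (D(N, A) = -8 - 35/(-104) = -8 - 35*(-1/104) = -8 + 35/104 = -797/104)
o(u) = 2 + 2*u
(-14681 - D(-155, 11**2)) + o((74 - 44) - 53) = (-14681 - 1*(-797/104)) + (2 + 2*((74 - 44) - 53)) = (-14681 + 797/104) + (2 + 2*(30 - 53)) = -1526027/104 + (2 + 2*(-23)) = -1526027/104 + (2 - 46) = -1526027/104 - 44 = -1530603/104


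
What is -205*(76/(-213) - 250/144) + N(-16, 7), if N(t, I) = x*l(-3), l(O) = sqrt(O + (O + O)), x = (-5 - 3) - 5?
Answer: 2193295/5112 - 39*I ≈ 429.05 - 39.0*I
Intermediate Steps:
x = -13 (x = -8 - 5 = -13)
l(O) = sqrt(3)*sqrt(O) (l(O) = sqrt(O + 2*O) = sqrt(3*O) = sqrt(3)*sqrt(O))
N(t, I) = -39*I (N(t, I) = -13*sqrt(3)*sqrt(-3) = -13*sqrt(3)*I*sqrt(3) = -39*I)
-205*(76/(-213) - 250/144) + N(-16, 7) = -205*(76/(-213) - 250/144) - 39*I = -205*(76*(-1/213) - 250*1/144) - 39*I = -205*(-76/213 - 125/72) - 39*I = -205*(-10699/5112) - 39*I = 2193295/5112 - 39*I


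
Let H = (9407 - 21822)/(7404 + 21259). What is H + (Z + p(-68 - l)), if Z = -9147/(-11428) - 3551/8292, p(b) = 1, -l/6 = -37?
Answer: 159406777981/169758365943 ≈ 0.93902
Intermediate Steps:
l = 222 (l = -6*(-37) = 222)
Z = 2204131/5922561 (Z = -9147*(-1/11428) - 3551*1/8292 = 9147/11428 - 3551/8292 = 2204131/5922561 ≈ 0.37216)
H = -12415/28663 ≈ -0.43314
H + (Z + p(-68 - l)) = -12415/28663 + (2204131/5922561 + 1) = -12415/28663 + 8126692/5922561 = 159406777981/169758365943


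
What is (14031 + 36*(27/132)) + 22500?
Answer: 401922/11 ≈ 36538.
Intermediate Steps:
(14031 + 36*(27/132)) + 22500 = (14031 + 36*(27*(1/132))) + 22500 = (14031 + 36*(9/44)) + 22500 = (14031 + 81/11) + 22500 = 154422/11 + 22500 = 401922/11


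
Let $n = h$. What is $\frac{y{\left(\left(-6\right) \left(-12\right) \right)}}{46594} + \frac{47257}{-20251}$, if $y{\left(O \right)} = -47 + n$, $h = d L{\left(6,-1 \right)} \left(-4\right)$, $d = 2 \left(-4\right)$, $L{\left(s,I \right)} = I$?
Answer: $- \frac{314784641}{134796442} \approx -2.3353$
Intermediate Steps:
$d = -8$
$h = -32$ ($h = \left(-8\right) \left(-1\right) \left(-4\right) = 8 \left(-4\right) = -32$)
$n = -32$
$y{\left(O \right)} = -79$ ($y{\left(O \right)} = -47 - 32 = -79$)
$\frac{y{\left(\left(-6\right) \left(-12\right) \right)}}{46594} + \frac{47257}{-20251} = - \frac{79}{46594} + \frac{47257}{-20251} = \left(-79\right) \frac{1}{46594} + 47257 \left(- \frac{1}{20251}\right) = - \frac{79}{46594} - \frac{6751}{2893} = - \frac{314784641}{134796442}$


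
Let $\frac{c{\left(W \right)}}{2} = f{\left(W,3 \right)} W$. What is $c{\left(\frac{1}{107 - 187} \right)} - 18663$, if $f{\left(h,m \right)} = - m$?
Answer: $- \frac{746517}{40} \approx -18663.0$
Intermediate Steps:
$c{\left(W \right)} = - 6 W$ ($c{\left(W \right)} = 2 \left(-1\right) 3 W = 2 \left(- 3 W\right) = - 6 W$)
$c{\left(\frac{1}{107 - 187} \right)} - 18663 = - \frac{6}{107 - 187} - 18663 = - \frac{6}{-80} - 18663 = \left(-6\right) \left(- \frac{1}{80}\right) - 18663 = \frac{3}{40} - 18663 = - \frac{746517}{40}$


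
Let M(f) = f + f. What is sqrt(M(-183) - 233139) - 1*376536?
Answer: -376536 + 3*I*sqrt(25945) ≈ -3.7654e+5 + 483.22*I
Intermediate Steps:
M(f) = 2*f
sqrt(M(-183) - 233139) - 1*376536 = sqrt(2*(-183) - 233139) - 1*376536 = sqrt(-366 - 233139) - 376536 = sqrt(-233505) - 376536 = 3*I*sqrt(25945) - 376536 = -376536 + 3*I*sqrt(25945)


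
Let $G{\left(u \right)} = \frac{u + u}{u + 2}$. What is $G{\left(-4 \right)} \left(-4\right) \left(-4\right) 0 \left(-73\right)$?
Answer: $0$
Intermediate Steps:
$G{\left(u \right)} = \frac{2 u}{2 + u}$
$G{\left(-4 \right)} \left(-4\right) \left(-4\right) 0 \left(-73\right) = 2 \left(-4\right) \frac{1}{2 - 4} \left(-4\right) \left(-4\right) 0 \left(-73\right) = 2 \left(-4\right) \frac{1}{-2} \left(-4\right) \left(-4\right) 0 \left(-73\right) = 2 \left(-4\right) \left(- \frac{1}{2}\right) \left(-4\right) \left(-4\right) 0 \left(-73\right) = 4 \left(-4\right) \left(-4\right) 0 \left(-73\right) = \left(-16\right) \left(-4\right) 0 \left(-73\right) = 64 \cdot 0 \left(-73\right) = 0 \left(-73\right) = 0$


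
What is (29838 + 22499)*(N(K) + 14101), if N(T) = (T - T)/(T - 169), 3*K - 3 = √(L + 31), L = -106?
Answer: 738004037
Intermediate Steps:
K = 1 + 5*I*√3/3 (K = 1 + √(-106 + 31)/3 = 1 + √(-75)/3 = 1 + (5*I*√3)/3 = 1 + 5*I*√3/3 ≈ 1.0 + 2.8868*I)
N(T) = 0 (N(T) = 0/(-169 + T) = 0)
(29838 + 22499)*(N(K) + 14101) = (29838 + 22499)*(0 + 14101) = 52337*14101 = 738004037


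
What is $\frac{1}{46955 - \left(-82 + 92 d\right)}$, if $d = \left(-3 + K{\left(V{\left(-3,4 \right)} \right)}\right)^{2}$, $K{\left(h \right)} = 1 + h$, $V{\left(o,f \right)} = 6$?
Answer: $\frac{1}{45565} \approx 2.1947 \cdot 10^{-5}$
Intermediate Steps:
$d = 16$ ($d = \left(-3 + \left(1 + 6\right)\right)^{2} = \left(-3 + 7\right)^{2} = 4^{2} = 16$)
$\frac{1}{46955 - \left(-82 + 92 d\right)} = \frac{1}{46955 + \left(\left(-92\right) 16 + 82\right)} = \frac{1}{46955 + \left(-1472 + 82\right)} = \frac{1}{46955 - 1390} = \frac{1}{45565}$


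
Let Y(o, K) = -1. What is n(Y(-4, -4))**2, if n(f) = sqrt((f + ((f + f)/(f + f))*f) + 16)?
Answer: 14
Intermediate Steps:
n(f) = sqrt(16 + 2*f) (n(f) = sqrt((f + ((2*f)/((2*f)))*f) + 16) = sqrt((f + ((2*f)*(1/(2*f)))*f) + 16) = sqrt((f + 1*f) + 16) = sqrt((f + f) + 16) = sqrt(2*f + 16) = sqrt(16 + 2*f))
n(Y(-4, -4))**2 = (sqrt(16 + 2*(-1)))**2 = (sqrt(16 - 2))**2 = (sqrt(14))**2 = 14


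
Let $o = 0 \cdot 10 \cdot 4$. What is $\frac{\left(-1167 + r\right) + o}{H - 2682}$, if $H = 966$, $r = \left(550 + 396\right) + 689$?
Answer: $- \frac{3}{11} \approx -0.27273$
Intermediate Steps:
$r = 1635$ ($r = 946 + 689 = 1635$)
$o = 0$ ($o = 0 \cdot 4 = 0$)
$\frac{\left(-1167 + r\right) + o}{H - 2682} = \frac{\left(-1167 + 1635\right) + 0}{966 - 2682} = \frac{468 + 0}{-1716} = 468 \left(- \frac{1}{1716}\right) = - \frac{3}{11}$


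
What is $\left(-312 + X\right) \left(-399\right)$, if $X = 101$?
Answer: $84189$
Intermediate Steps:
$\left(-312 + X\right) \left(-399\right) = \left(-312 + 101\right) \left(-399\right) = \left(-211\right) \left(-399\right) = 84189$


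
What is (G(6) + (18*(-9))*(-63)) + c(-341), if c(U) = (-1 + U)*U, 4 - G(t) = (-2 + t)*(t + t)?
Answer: 126784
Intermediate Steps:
G(t) = 4 - 2*t*(-2 + t) (G(t) = 4 - (-2 + t)*(t + t) = 4 - (-2 + t)*2*t = 4 - 2*t*(-2 + t))
c(U) = U*(-1 + U)
(G(6) + (18*(-9))*(-63)) + c(-341) = ((4 - 2*6**2 + 4*6) + (18*(-9))*(-63)) - 341*(-1 - 341) = ((4 - 2*36 + 24) - 162*(-63)) - 341*(-342) = ((4 - 72 + 24) + 10206) + 116622 = (-44 + 10206) + 116622 = 10162 + 116622 = 126784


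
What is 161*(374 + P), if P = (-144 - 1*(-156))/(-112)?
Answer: 240787/4 ≈ 60197.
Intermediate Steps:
P = -3/28 (P = (-144 + 156)*(-1/112) = 12*(-1/112) = -3/28 ≈ -0.10714)
161*(374 + P) = 161*(374 - 3/28) = 161*(10469/28) = 240787/4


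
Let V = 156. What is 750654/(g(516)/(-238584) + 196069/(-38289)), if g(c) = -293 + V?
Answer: -2285777155125168/15591226901 ≈ -1.4661e+5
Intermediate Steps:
g(c) = -137 (g(c) = -293 + 156 = -137)
750654/(g(516)/(-238584) + 196069/(-38289)) = 750654/(-137/(-238584) + 196069/(-38289)) = 750654/(-137*(-1/238584) + 196069*(-1/38289)) = 750654/(137/238584 - 196069/38289) = 750654/(-15591226901/3045047592) = 750654*(-3045047592/15591226901) = -2285777155125168/15591226901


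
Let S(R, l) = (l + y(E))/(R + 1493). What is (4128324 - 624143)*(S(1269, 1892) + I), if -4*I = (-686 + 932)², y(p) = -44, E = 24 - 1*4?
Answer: -73210137892725/1381 ≈ -5.3012e+10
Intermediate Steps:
E = 20 (E = 24 - 4 = 20)
S(R, l) = (-44 + l)/(1493 + R) (S(R, l) = (l - 44)/(R + 1493) = (-44 + l)/(1493 + R))
I = -15129 (I = -(-686 + 932)²/4 = -¼*246² = -¼*60516 = -15129)
(4128324 - 624143)*(S(1269, 1892) + I) = (4128324 - 624143)*((-44 + 1892)/(1493 + 1269) - 15129) = 3504181*(1848/2762 - 15129) = 3504181*((1/2762)*1848 - 15129) = 3504181*(924/1381 - 15129) = 3504181*(-20892225/1381) = -73210137892725/1381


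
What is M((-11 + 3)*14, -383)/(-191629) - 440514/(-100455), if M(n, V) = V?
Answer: 28151243857/6416697065 ≈ 4.3872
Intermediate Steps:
M((-11 + 3)*14, -383)/(-191629) - 440514/(-100455) = -383/(-191629) - 440514/(-100455) = -383*(-1/191629) - 440514*(-1/100455) = 383/191629 + 146838/33485 = 28151243857/6416697065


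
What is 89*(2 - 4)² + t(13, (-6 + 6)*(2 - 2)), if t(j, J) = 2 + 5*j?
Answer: 423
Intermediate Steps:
89*(2 - 4)² + t(13, (-6 + 6)*(2 - 2)) = 89*(2 - 4)² + (2 + 5*13) = 89*(-2)² + (2 + 65) = 89*4 + 67 = 356 + 67 = 423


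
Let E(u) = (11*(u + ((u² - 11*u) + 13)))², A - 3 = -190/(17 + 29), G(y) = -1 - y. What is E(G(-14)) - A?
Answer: 7525258/23 ≈ 3.2719e+5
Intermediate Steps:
A = -26/23 (A = 3 - 190/(17 + 29) = 3 - 190/46 = 3 + (1/46)*(-190) = 3 - 95/23 = -26/23 ≈ -1.1304)
E(u) = (143 - 110*u + 11*u²)² (E(u) = (11*(u + (13 + u² - 11*u)))² = (11*(13 + u² - 10*u))² = (143 - 110*u + 11*u²)²)
E(G(-14)) - A = 121*(13 + (-1 - 1*(-14))² - 10*(-1 - 1*(-14)))² - 1*(-26/23) = 121*(13 + (-1 + 14)² - 10*(-1 + 14))² + 26/23 = 121*(13 + 13² - 10*13)² + 26/23 = 121*(13 + 169 - 130)² + 26/23 = 121*52² + 26/23 = 121*2704 + 26/23 = 327184 + 26/23 = 7525258/23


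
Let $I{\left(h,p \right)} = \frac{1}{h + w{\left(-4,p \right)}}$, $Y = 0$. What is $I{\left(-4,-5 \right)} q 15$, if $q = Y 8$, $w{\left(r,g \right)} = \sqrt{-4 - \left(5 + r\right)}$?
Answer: $0$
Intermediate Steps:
$w{\left(r,g \right)} = \sqrt{-9 - r}$
$I{\left(h,p \right)} = \frac{1}{h + i \sqrt{5}}$ ($I{\left(h,p \right)} = \frac{1}{h + \sqrt{-9 - -4}} = \frac{1}{h + \sqrt{-9 + 4}} = \frac{1}{h + \sqrt{-5}} = \frac{1}{h + i \sqrt{5}}$)
$q = 0$ ($q = 0 \cdot 8 = 0$)
$I{\left(-4,-5 \right)} q 15 = \frac{1}{-4 + i \sqrt{5}} \cdot 0 \cdot 15 = 0 \cdot 15 = 0$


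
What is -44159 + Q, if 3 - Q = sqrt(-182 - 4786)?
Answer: -44156 - 6*I*sqrt(138) ≈ -44156.0 - 70.484*I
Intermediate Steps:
Q = 3 - 6*I*sqrt(138) (Q = 3 - sqrt(-182 - 4786) = 3 - sqrt(-4968) = 3 - 6*I*sqrt(138) ≈ 3.0 - 70.484*I)
-44159 + Q = -44159 + (3 - 6*I*sqrt(138)) = -44156 - 6*I*sqrt(138)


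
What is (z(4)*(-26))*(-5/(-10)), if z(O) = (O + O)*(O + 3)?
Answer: -728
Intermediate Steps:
z(O) = 2*O*(3 + O) (z(O) = (2*O)*(3 + O) = 2*O*(3 + O))
(z(4)*(-26))*(-5/(-10)) = ((2*4*(3 + 4))*(-26))*(-5/(-10)) = ((2*4*7)*(-26))*(-⅒*(-5)) = (56*(-26))*(½) = -1456*½ = -728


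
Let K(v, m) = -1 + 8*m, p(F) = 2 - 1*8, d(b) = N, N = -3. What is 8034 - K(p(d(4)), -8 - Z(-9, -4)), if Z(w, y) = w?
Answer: 8027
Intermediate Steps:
d(b) = -3
p(F) = -6 (p(F) = 2 - 8 = -6)
8034 - K(p(d(4)), -8 - Z(-9, -4)) = 8034 - (-1 + 8*(-8 - 1*(-9))) = 8034 - (-1 + 8*(-8 + 9)) = 8034 - (-1 + 8*1) = 8034 - (-1 + 8) = 8034 - 1*7 = 8034 - 7 = 8027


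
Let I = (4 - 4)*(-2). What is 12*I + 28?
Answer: 28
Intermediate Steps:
I = 0 (I = 0*(-2) = 0)
12*I + 28 = 12*0 + 28 = 0 + 28 = 28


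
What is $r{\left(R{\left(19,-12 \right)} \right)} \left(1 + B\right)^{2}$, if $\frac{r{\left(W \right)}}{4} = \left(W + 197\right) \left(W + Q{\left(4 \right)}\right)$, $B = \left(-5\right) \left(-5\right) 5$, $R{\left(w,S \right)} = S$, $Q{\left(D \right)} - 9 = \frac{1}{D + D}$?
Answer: $-33776190$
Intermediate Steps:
$Q{\left(D \right)} = 9 + \frac{1}{2 D}$ ($Q{\left(D \right)} = 9 + \frac{1}{D + D} = 9 + \frac{1}{2 D}$)
$B = 125$ ($B = 25 \cdot 5 = 125$)
$r{\left(W \right)} = 4 \left(197 + W\right) \left(\frac{73}{8} + W\right)$ ($r{\left(W \right)} = 4 \left(W + 197\right) \left(W + \left(9 + \frac{1}{2 \cdot 4}\right)\right) = 4 \left(197 + W\right) \left(W + \left(9 + \frac{1}{2} \cdot \frac{1}{4}\right)\right) = 4 \left(197 + W\right) \left(W + \left(9 + \frac{1}{8}\right)\right) = 4 \left(197 + W\right) \left(W + \frac{73}{8}\right) = 4 \left(197 + W\right) \left(\frac{73}{8} + W\right)$)
$r{\left(R{\left(19,-12 \right)} \right)} \left(1 + B\right)^{2} = \left(\frac{14381}{2} + 4 \left(-12\right)^{2} + \frac{1649}{2} \left(-12\right)\right) \left(1 + 125\right)^{2} = \left(\frac{14381}{2} + 4 \cdot 144 - 9894\right) 126^{2} = \left(\frac{14381}{2} + 576 - 9894\right) 15876 = \left(- \frac{4255}{2}\right) 15876 = -33776190$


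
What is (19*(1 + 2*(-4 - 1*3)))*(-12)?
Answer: 2964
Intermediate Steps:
(19*(1 + 2*(-4 - 1*3)))*(-12) = (19*(1 + 2*(-4 - 3)))*(-12) = (19*(1 + 2*(-7)))*(-12) = (19*(1 - 14))*(-12) = (19*(-13))*(-12) = -247*(-12) = 2964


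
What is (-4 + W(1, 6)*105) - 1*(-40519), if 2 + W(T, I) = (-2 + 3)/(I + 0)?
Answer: 80645/2 ≈ 40323.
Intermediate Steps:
W(T, I) = -2 + 1/I (W(T, I) = -2 + (-2 + 3)/(I + 0) = -2 + 1/I)
(-4 + W(1, 6)*105) - 1*(-40519) = (-4 + (-2 + 1/6)*105) - 1*(-40519) = (-4 + (-2 + ⅙)*105) + 40519 = (-4 - 11/6*105) + 40519 = (-4 - 385/2) + 40519 = -393/2 + 40519 = 80645/2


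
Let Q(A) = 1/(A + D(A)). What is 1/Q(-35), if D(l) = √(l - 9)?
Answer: -35 + 2*I*√11 ≈ -35.0 + 6.6332*I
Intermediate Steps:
D(l) = √(-9 + l)
Q(A) = 1/(A + √(-9 + A))
1/Q(-35) = 1/(1/(-35 + √(-9 - 35))) = 1/(1/(-35 + √(-44))) = 1/(1/(-35 + 2*I*√11)) = -35 + 2*I*√11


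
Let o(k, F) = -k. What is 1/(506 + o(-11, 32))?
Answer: 1/517 ≈ 0.0019342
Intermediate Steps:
1/(506 + o(-11, 32)) = 1/(506 - 1*(-11)) = 1/(506 + 11) = 1/517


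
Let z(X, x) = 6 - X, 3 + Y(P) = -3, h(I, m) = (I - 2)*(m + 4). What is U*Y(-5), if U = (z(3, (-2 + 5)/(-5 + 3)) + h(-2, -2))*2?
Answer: 60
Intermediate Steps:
h(I, m) = (-2 + I)*(4 + m)
Y(P) = -6 (Y(P) = -3 - 3 = -6)
U = -10 (U = ((6 - 1*3) + (-8 - 2*(-2) + 4*(-2) - 2*(-2)))*2 = ((6 - 3) + (-8 + 4 - 8 + 4))*2 = (3 - 8)*2 = -5*2 = -10)
U*Y(-5) = -10*(-6) = 60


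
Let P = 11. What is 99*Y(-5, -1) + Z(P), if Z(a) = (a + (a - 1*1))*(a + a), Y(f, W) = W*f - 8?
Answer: 165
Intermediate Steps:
Y(f, W) = -8 + W*f
Z(a) = 2*a*(-1 + 2*a) (Z(a) = (a + (a - 1))*(2*a) = (a + (-1 + a))*(2*a) = (-1 + 2*a)*(2*a) = 2*a*(-1 + 2*a))
99*Y(-5, -1) + Z(P) = 99*(-8 - 1*(-5)) + 2*11*(-1 + 2*11) = 99*(-8 + 5) + 2*11*(-1 + 22) = 99*(-3) + 2*11*21 = -297 + 462 = 165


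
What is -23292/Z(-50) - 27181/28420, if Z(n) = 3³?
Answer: -10518929/12180 ≈ -863.62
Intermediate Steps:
Z(n) = 27
-23292/Z(-50) - 27181/28420 = -23292/27 - 27181/28420 = -23292*1/27 - 27181*1/28420 = -2588/3 - 3883/4060 = -10518929/12180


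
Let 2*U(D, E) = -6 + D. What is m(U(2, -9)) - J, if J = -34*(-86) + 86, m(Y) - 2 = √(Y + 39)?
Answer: -3008 + √37 ≈ -3001.9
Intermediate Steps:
U(D, E) = -3 + D/2 (U(D, E) = (-6 + D)/2 = -3 + D/2)
m(Y) = 2 + √(39 + Y) (m(Y) = 2 + √(Y + 39) = 2 + √(39 + Y))
J = 3010 (J = 2924 + 86 = 3010)
m(U(2, -9)) - J = (2 + √(39 + (-3 + (½)*2))) - 1*3010 = (2 + √(39 + (-3 + 1))) - 3010 = (2 + √(39 - 2)) - 3010 = (2 + √37) - 3010 = -3008 + √37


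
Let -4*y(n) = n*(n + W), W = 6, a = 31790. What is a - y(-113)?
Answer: 139251/4 ≈ 34813.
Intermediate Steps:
y(n) = -n*(6 + n)/4 (y(n) = -n*(n + 6)/4 = -n*(6 + n)/4)
a - y(-113) = 31790 - (-1)*(-113)*(6 - 113)/4 = 31790 - (-1)*(-113)*(-107)/4 = 31790 - 1*(-12091/4) = 31790 + 12091/4 = 139251/4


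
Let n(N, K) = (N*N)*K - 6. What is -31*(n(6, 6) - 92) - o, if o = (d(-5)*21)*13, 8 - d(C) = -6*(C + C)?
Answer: 10538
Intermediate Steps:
d(C) = 8 + 12*C (d(C) = 8 - (-6)*(C + C) = 8 - (-6)*2*C = 8 - (-12)*C = 8 + 12*C)
n(N, K) = -6 + K*N² (n(N, K) = N²*K - 6 = K*N² - 6 = -6 + K*N²)
o = -14196 (o = ((8 + 12*(-5))*21)*13 = ((8 - 60)*21)*13 = -52*21*13 = -1092*13 = -14196)
-31*(n(6, 6) - 92) - o = -31*((-6 + 6*6²) - 92) - 1*(-14196) = -31*((-6 + 6*36) - 92) + 14196 = -31*((-6 + 216) - 92) + 14196 = -31*(210 - 92) + 14196 = -31*118 + 14196 = -3658 + 14196 = 10538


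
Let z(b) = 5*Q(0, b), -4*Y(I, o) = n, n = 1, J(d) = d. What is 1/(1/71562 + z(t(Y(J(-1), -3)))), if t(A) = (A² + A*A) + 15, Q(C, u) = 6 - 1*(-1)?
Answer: 71562/2504671 ≈ 0.028571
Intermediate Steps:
Y(I, o) = -¼ (Y(I, o) = -¼*1 = -¼)
Q(C, u) = 7 (Q(C, u) = 6 + 1 = 7)
t(A) = 15 + 2*A² (t(A) = (A² + A²) + 15 = 2*A² + 15 = 15 + 2*A²)
z(b) = 35 (z(b) = 5*7 = 35)
1/(1/71562 + z(t(Y(J(-1), -3)))) = 1/(1/71562 + 35) = 1/(2504671/71562) = 71562/2504671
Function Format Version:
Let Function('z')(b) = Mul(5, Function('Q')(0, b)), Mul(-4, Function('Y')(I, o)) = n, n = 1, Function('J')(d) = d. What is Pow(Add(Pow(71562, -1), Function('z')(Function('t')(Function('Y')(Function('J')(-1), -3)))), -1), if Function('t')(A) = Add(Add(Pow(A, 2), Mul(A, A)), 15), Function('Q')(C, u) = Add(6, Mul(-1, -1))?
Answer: Rational(71562, 2504671) ≈ 0.028571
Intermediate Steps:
Function('Y')(I, o) = Rational(-1, 4) (Function('Y')(I, o) = Mul(Rational(-1, 4), 1) = Rational(-1, 4))
Function('Q')(C, u) = 7 (Function('Q')(C, u) = Add(6, 1) = 7)
Function('t')(A) = Add(15, Mul(2, Pow(A, 2))) (Function('t')(A) = Add(Add(Pow(A, 2), Pow(A, 2)), 15) = Add(Mul(2, Pow(A, 2)), 15) = Add(15, Mul(2, Pow(A, 2))))
Function('z')(b) = 35 (Function('z')(b) = Mul(5, 7) = 35)
Pow(Add(Pow(71562, -1), Function('z')(Function('t')(Function('Y')(Function('J')(-1), -3)))), -1) = Pow(Add(Pow(71562, -1), 35), -1) = Pow(Add(Rational(1, 71562), 35), -1) = Pow(Rational(2504671, 71562), -1) = Rational(71562, 2504671)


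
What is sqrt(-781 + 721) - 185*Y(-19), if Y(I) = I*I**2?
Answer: 1268915 + 2*I*sqrt(15) ≈ 1.2689e+6 + 7.746*I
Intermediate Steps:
Y(I) = I**3
sqrt(-781 + 721) - 185*Y(-19) = sqrt(-781 + 721) - 185*(-19)**3 = sqrt(-60) - 185*(-6859) = 2*I*sqrt(15) + 1268915 = 1268915 + 2*I*sqrt(15)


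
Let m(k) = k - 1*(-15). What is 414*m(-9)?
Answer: 2484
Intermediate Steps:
m(k) = 15 + k (m(k) = k + 15 = 15 + k)
414*m(-9) = 414*(15 - 9) = 414*6 = 2484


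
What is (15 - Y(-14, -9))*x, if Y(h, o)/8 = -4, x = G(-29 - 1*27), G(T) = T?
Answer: -2632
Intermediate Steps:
x = -56 (x = -29 - 1*27 = -29 - 27 = -56)
Y(h, o) = -32 (Y(h, o) = 8*(-4) = -32)
(15 - Y(-14, -9))*x = (15 - 1*(-32))*(-56) = (15 + 32)*(-56) = 47*(-56) = -2632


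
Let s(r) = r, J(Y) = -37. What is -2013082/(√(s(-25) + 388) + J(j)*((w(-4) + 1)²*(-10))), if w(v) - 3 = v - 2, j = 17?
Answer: -2979361360/2190037 + 22143902*√3/2190037 ≈ -1342.9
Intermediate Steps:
w(v) = 1 + v (w(v) = 3 + (v - 2) = 3 + (-2 + v) = 1 + v)
-2013082/(√(s(-25) + 388) + J(j)*((w(-4) + 1)²*(-10))) = -2013082/(√(-25 + 388) - 37*((1 - 4) + 1)²*(-10)) = -2013082/(√363 - 37*(-3 + 1)²*(-10)) = -2013082/(11*√3 - 37*(-2)²*(-10)) = -2013082/(11*√3 - 148*(-10)) = -2013082/(11*√3 - 37*(-40)) = -2013082/(11*√3 + 1480) = -2013082/(1480 + 11*√3)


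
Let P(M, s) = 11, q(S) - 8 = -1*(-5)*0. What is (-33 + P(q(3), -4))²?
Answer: 484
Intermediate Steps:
q(S) = 8 (q(S) = 8 - 1*(-5)*0 = 8 + 5*0 = 8 + 0 = 8)
(-33 + P(q(3), -4))² = (-33 + 11)² = (-22)² = 484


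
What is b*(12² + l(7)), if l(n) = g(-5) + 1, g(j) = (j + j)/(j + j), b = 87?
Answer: 12702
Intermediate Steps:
g(j) = 1 (g(j) = (2*j)/((2*j)) = (2*j)*(1/(2*j)) = 1)
l(n) = 2 (l(n) = 1 + 1 = 2)
b*(12² + l(7)) = 87*(12² + 2) = 87*(144 + 2) = 87*146 = 12702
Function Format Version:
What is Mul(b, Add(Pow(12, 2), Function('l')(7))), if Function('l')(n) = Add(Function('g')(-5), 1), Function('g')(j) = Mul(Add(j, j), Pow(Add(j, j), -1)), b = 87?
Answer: 12702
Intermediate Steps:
Function('g')(j) = 1 (Function('g')(j) = Mul(Mul(2, j), Pow(Mul(2, j), -1)) = Mul(Mul(2, j), Mul(Rational(1, 2), Pow(j, -1))) = 1)
Function('l')(n) = 2 (Function('l')(n) = Add(1, 1) = 2)
Mul(b, Add(Pow(12, 2), Function('l')(7))) = Mul(87, Add(Pow(12, 2), 2)) = Mul(87, Add(144, 2)) = Mul(87, 146) = 12702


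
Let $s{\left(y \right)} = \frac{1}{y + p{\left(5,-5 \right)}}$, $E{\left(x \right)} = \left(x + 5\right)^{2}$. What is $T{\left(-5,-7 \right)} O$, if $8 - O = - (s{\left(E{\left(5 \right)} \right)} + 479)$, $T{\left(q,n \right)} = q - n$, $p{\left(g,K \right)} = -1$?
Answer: $\frac{96428}{99} \approx 974.02$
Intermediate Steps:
$E{\left(x \right)} = \left(5 + x\right)^{2}$
$s{\left(y \right)} = \frac{1}{-1 + y}$ ($s{\left(y \right)} = \frac{1}{y - 1} = \frac{1}{-1 + y}$)
$O = \frac{48214}{99}$ ($O = 8 - - (\frac{1}{-1 + \left(5 + 5\right)^{2}} + 479) = 8 - - (\frac{1}{-1 + 10^{2}} + 479) = 8 - - (\frac{1}{-1 + 100} + 479) = 8 - - (\frac{1}{99} + 479) = 8 - \left(-1\right) \frac{47422}{99} = 8 - - \frac{47422}{99} = 8 + \frac{47422}{99} = \frac{48214}{99} \approx 487.01$)
$T{\left(-5,-7 \right)} O = \left(-5 - -7\right) \frac{48214}{99} = \left(-5 + 7\right) \frac{48214}{99} = 2 \cdot \frac{48214}{99} = \frac{96428}{99}$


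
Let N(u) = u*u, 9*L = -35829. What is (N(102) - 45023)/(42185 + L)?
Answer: -34619/38204 ≈ -0.90616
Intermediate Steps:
L = -3981 (L = (1/9)*(-35829) = -3981)
N(u) = u**2
(N(102) - 45023)/(42185 + L) = (102**2 - 45023)/(42185 - 3981) = (10404 - 45023)/38204 = -34619*1/38204 = -34619/38204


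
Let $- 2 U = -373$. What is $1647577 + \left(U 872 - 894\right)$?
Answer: $1809311$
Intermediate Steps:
$U = \frac{373}{2}$ ($U = \left(- \frac{1}{2}\right) \left(-373\right) = \frac{373}{2} \approx 186.5$)
$1647577 + \left(U 872 - 894\right) = 1647577 + \left(\frac{373}{2} \cdot 872 - 894\right) = 1647577 + \left(162628 - 894\right) = 1647577 + 161734 = 1809311$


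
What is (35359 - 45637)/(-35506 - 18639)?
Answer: 10278/54145 ≈ 0.18982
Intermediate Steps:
(35359 - 45637)/(-35506 - 18639) = -10278/(-54145) = -10278*(-1/54145) = 10278/54145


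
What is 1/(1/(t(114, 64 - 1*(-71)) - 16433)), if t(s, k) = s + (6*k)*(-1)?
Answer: -17129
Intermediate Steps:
t(s, k) = s - 6*k
1/(1/(t(114, 64 - 1*(-71)) - 16433)) = 1/(1/((114 - 6*(64 - 1*(-71))) - 16433)) = 1/(1/((114 - 6*(64 + 71)) - 16433)) = 1/(1/((114 - 6*135) - 16433)) = 1/(1/((114 - 810) - 16433)) = 1/(1/(-696 - 16433)) = 1/(1/(-17129)) = 1/(-1/17129) = -17129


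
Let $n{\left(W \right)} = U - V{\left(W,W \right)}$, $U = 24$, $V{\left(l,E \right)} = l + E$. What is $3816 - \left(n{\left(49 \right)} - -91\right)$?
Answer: $3799$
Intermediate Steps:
$V{\left(l,E \right)} = E + l$
$n{\left(W \right)} = 24 - 2 W$ ($n{\left(W \right)} = 24 - \left(W + W\right) = 24 - 2 W$)
$3816 - \left(n{\left(49 \right)} - -91\right) = 3816 - \left(\left(24 - 98\right) - -91\right) = 3816 - \left(\left(24 - 98\right) + 91\right) = 3816 - \left(-74 + 91\right) = 3816 - 17 = 3799$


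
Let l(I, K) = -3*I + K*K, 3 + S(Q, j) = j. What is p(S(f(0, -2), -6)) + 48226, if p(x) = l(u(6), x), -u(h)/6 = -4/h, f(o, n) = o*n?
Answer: 48295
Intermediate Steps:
f(o, n) = n*o
S(Q, j) = -3 + j
u(h) = 24/h (u(h) = -(-24)/h = 24/h)
l(I, K) = K**2 - 3*I (l(I, K) = -3*I + K**2 = K**2 - 3*I)
p(x) = -12 + x**2 (p(x) = x**2 - 72/6 = x**2 - 3*4 = x**2 - 12 = -12 + x**2)
p(S(f(0, -2), -6)) + 48226 = (-12 + (-3 - 6)**2) + 48226 = (-12 + (-9)**2) + 48226 = (-12 + 81) + 48226 = 69 + 48226 = 48295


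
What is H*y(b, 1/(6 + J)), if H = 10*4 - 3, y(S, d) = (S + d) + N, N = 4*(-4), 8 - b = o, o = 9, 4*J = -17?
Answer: -4255/7 ≈ -607.86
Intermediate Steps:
J = -17/4 (J = (¼)*(-17) = -17/4 ≈ -4.2500)
b = -1 (b = 8 - 1*9 = 8 - 9 = -1)
N = -16
y(S, d) = -16 + S + d (y(S, d) = (S + d) - 16 = -16 + S + d)
H = 37 (H = 40 - 3 = 37)
H*y(b, 1/(6 + J)) = 37*(-16 - 1 + 1/(6 - 17/4)) = 37*(-16 - 1 + 1/(7/4)) = 37*(-16 - 1 + 4/7) = 37*(-115/7) = -4255/7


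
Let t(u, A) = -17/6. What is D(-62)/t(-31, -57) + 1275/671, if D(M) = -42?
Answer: 190767/11407 ≈ 16.724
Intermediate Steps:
t(u, A) = -17/6 (t(u, A) = -17*⅙ = -17/6)
D(-62)/t(-31, -57) + 1275/671 = -42/(-17/6) + 1275/671 = -42*(-6/17) + 1275*(1/671) = 252/17 + 1275/671 = 190767/11407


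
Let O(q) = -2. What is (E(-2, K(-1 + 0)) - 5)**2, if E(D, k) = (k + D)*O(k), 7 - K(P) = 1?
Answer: 169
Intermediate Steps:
K(P) = 6 (K(P) = 7 - 1*1 = 7 - 1 = 6)
E(D, k) = -2*D - 2*k (E(D, k) = (k + D)*(-2) = (D + k)*(-2) = -2*D - 2*k)
(E(-2, K(-1 + 0)) - 5)**2 = ((-2*(-2) - 2*6) - 5)**2 = ((4 - 12) - 5)**2 = (-8 - 5)**2 = (-13)**2 = 169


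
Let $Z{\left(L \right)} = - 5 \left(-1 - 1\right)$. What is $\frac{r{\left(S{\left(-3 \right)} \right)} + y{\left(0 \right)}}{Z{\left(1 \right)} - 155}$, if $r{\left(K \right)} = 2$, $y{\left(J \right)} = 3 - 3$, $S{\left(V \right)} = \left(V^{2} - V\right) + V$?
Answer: $- \frac{2}{145} \approx -0.013793$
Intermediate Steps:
$S{\left(V \right)} = V^{2}$
$y{\left(J \right)} = 0$ ($y{\left(J \right)} = 3 - 3 = 0$)
$Z{\left(L \right)} = 10$ ($Z{\left(L \right)} = \left(-5\right) \left(-2\right) = 10$)
$\frac{r{\left(S{\left(-3 \right)} \right)} + y{\left(0 \right)}}{Z{\left(1 \right)} - 155} = \frac{2 + 0}{10 - 155} = \frac{2}{-145} = 2 \left(- \frac{1}{145}\right) = - \frac{2}{145}$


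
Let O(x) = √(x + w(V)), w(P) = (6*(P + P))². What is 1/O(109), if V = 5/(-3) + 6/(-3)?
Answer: √2045/2045 ≈ 0.022113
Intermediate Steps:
V = -11/3 (V = 5*(-⅓) + 6*(-⅓) = -5/3 - 2 = -11/3 ≈ -3.6667)
w(P) = 144*P² (w(P) = (6*(2*P))² = (12*P)² = 144*P²)
O(x) = √(1936 + x) (O(x) = √(x + 144*(-11/3)²) = √(x + 144*(121/9)) = √(x + 1936) = √(1936 + x))
1/O(109) = 1/(√(1936 + 109)) = 1/(√2045) = √2045/2045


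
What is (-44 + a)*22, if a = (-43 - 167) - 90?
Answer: -7568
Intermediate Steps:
a = -300 (a = -210 - 90 = -300)
(-44 + a)*22 = (-44 - 300)*22 = -344*22 = -7568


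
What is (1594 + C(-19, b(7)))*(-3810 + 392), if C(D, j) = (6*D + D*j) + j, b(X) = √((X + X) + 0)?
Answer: -5058640 + 61524*√14 ≈ -4.8284e+6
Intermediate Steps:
b(X) = √2*√X (b(X) = √(2*X + 0) = √(2*X) = √2*√X)
C(D, j) = j + 6*D + D*j
(1594 + C(-19, b(7)))*(-3810 + 392) = (1594 + (√2*√7 + 6*(-19) - 19*√2*√7))*(-3810 + 392) = (1594 + (√14 - 114 - 19*√14))*(-3418) = (1594 + (-114 - 18*√14))*(-3418) = (1480 - 18*√14)*(-3418) = -5058640 + 61524*√14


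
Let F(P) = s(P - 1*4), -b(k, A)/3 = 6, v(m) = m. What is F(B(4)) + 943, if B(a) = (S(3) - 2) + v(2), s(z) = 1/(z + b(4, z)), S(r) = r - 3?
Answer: 20745/22 ≈ 942.95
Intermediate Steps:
S(r) = -3 + r
b(k, A) = -18 (b(k, A) = -3*6 = -18)
s(z) = 1/(-18 + z) (s(z) = 1/(z - 18) = 1/(-18 + z))
B(a) = 0 (B(a) = ((-3 + 3) - 2) + 2 = (0 - 2) + 2 = -2 + 2 = 0)
F(P) = 1/(-22 + P) (F(P) = 1/(-18 + (P - 1*4)) = 1/(-18 + (P - 4)) = 1/(-18 + (-4 + P)) = 1/(-22 + P))
F(B(4)) + 943 = 1/(-22 + 0) + 943 = 1/(-22) + 943 = -1/22 + 943 = 20745/22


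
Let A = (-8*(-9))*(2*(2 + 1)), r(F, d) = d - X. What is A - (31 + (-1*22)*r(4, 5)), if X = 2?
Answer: 467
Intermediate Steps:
r(F, d) = -2 + d (r(F, d) = d - 1*2 = d - 2 = -2 + d)
A = 432 (A = 72*(2*3) = 72*6 = 432)
A - (31 + (-1*22)*r(4, 5)) = 432 - (31 + (-1*22)*(-2 + 5)) = 432 - (31 - 22*3) = 432 - (31 - 66) = 432 - 1*(-35) = 432 + 35 = 467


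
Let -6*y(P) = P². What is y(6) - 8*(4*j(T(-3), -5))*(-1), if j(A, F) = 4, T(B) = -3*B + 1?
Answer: 122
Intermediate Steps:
T(B) = 1 - 3*B
y(P) = -P²/6
y(6) - 8*(4*j(T(-3), -5))*(-1) = -⅙*6² - 8*(4*4)*(-1) = -⅙*36 - 8*16*(-1) = -6 - 128*(-1) = -6 - 1*(-128) = -6 + 128 = 122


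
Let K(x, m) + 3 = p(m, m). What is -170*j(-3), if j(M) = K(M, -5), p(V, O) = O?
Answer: 1360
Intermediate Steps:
K(x, m) = -3 + m
j(M) = -8 (j(M) = -3 - 5 = -8)
-170*j(-3) = -170*(-8) = 1360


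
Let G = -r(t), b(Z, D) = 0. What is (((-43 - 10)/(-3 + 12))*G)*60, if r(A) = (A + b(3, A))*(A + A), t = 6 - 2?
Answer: 33920/3 ≈ 11307.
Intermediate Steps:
t = 4
r(A) = 2*A² (r(A) = (A + 0)*(A + A) = A*(2*A) = 2*A²)
G = -32 (G = -2*4² = -2*16 = -1*32 = -32)
(((-43 - 10)/(-3 + 12))*G)*60 = (((-43 - 10)/(-3 + 12))*(-32))*60 = (-53/9*(-32))*60 = (-53*⅑*(-32))*60 = -53/9*(-32)*60 = (1696/9)*60 = 33920/3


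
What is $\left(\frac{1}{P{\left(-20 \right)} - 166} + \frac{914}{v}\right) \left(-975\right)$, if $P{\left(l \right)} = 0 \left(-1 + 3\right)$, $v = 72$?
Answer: $- \frac{12321725}{996} \approx -12371.0$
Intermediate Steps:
$P{\left(l \right)} = 0$ ($P{\left(l \right)} = 0 \cdot 2 = 0$)
$\left(\frac{1}{P{\left(-20 \right)} - 166} + \frac{914}{v}\right) \left(-975\right) = \left(\frac{1}{0 - 166} + \frac{914}{72}\right) \left(-975\right) = \left(\frac{1}{-166} + 914 \cdot \frac{1}{72}\right) \left(-975\right) = \left(- \frac{1}{166} + \frac{457}{36}\right) \left(-975\right) = \frac{37913}{2988} \left(-975\right) = - \frac{12321725}{996}$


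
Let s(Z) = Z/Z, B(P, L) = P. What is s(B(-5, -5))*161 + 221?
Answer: 382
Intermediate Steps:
s(Z) = 1
s(B(-5, -5))*161 + 221 = 1*161 + 221 = 161 + 221 = 382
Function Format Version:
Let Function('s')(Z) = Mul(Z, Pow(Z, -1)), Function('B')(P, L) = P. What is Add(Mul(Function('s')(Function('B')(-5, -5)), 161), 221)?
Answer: 382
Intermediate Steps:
Function('s')(Z) = 1
Add(Mul(Function('s')(Function('B')(-5, -5)), 161), 221) = Add(Mul(1, 161), 221) = Add(161, 221) = 382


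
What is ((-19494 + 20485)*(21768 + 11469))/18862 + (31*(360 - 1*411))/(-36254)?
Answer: 298539812760/170955737 ≈ 1746.3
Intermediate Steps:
((-19494 + 20485)*(21768 + 11469))/18862 + (31*(360 - 1*411))/(-36254) = (991*33237)*(1/18862) + (31*(360 - 411))*(-1/36254) = 32937867*(1/18862) + (31*(-51))*(-1/36254) = 32937867/18862 - 1581*(-1/36254) = 32937867/18862 + 1581/36254 = 298539812760/170955737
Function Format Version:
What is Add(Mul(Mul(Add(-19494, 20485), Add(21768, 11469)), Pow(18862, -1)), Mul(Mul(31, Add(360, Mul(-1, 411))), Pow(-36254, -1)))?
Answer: Rational(298539812760, 170955737) ≈ 1746.3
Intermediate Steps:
Add(Mul(Mul(Add(-19494, 20485), Add(21768, 11469)), Pow(18862, -1)), Mul(Mul(31, Add(360, Mul(-1, 411))), Pow(-36254, -1))) = Add(Mul(Mul(991, 33237), Rational(1, 18862)), Mul(Mul(31, Add(360, -411)), Rational(-1, 36254))) = Add(Mul(32937867, Rational(1, 18862)), Mul(Mul(31, -51), Rational(-1, 36254))) = Add(Rational(32937867, 18862), Mul(-1581, Rational(-1, 36254))) = Add(Rational(32937867, 18862), Rational(1581, 36254)) = Rational(298539812760, 170955737)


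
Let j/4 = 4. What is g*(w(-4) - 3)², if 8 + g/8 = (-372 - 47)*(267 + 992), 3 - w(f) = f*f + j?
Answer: -4321517568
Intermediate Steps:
j = 16 (j = 4*4 = 16)
w(f) = -13 - f² (w(f) = 3 - (f*f + 16) = 3 - (f² + 16) = 3 - (16 + f²) = 3 + (-16 - f²) = -13 - f²)
g = -4220232 (g = -64 + 8*((-372 - 47)*(267 + 992)) = -64 + 8*(-419*1259) = -64 + 8*(-527521) = -64 - 4220168 = -4220232)
g*(w(-4) - 3)² = -4220232*((-13 - 1*(-4)²) - 3)² = -4220232*((-13 - 1*16) - 3)² = -4220232*((-13 - 16) - 3)² = -4220232*(-29 - 3)² = -4220232*(-32)² = -4220232*1024 = -4321517568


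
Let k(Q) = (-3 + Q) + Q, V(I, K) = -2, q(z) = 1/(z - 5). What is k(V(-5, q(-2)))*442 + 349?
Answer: -2745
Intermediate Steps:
q(z) = 1/(-5 + z)
k(Q) = -3 + 2*Q
k(V(-5, q(-2)))*442 + 349 = (-3 + 2*(-2))*442 + 349 = (-3 - 4)*442 + 349 = -7*442 + 349 = -3094 + 349 = -2745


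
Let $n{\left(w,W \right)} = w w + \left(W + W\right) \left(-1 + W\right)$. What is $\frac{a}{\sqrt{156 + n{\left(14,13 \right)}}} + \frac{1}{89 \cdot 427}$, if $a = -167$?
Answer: $\frac{1}{38003} - \frac{167 \sqrt{166}}{332} \approx -6.4808$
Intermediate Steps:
$n{\left(w,W \right)} = w^{2} + 2 W \left(-1 + W\right)$
$\frac{a}{\sqrt{156 + n{\left(14,13 \right)}}} + \frac{1}{89 \cdot 427} = - \frac{167}{\sqrt{156 + \left(14^{2} - 26 + 2 \cdot 13^{2}\right)}} + \frac{1}{89 \cdot 427} = - \frac{167}{\sqrt{156 + \left(196 - 26 + 2 \cdot 169\right)}} + \frac{1}{89} \cdot \frac{1}{427} = - \frac{167}{\sqrt{156 + \left(196 - 26 + 338\right)}} + \frac{1}{38003} = - \frac{167}{\sqrt{156 + 508}} + \frac{1}{38003} = - \frac{167}{\sqrt{664}} + \frac{1}{38003} = - \frac{167}{2 \sqrt{166}} + \frac{1}{38003} = - 167 \frac{\sqrt{166}}{332} + \frac{1}{38003} = - \frac{167 \sqrt{166}}{332} + \frac{1}{38003} = \frac{1}{38003} - \frac{167 \sqrt{166}}{332}$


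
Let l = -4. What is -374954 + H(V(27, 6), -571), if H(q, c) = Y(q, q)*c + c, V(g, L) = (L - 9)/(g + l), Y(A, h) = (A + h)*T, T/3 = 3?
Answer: -8606241/23 ≈ -3.7418e+5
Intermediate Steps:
T = 9 (T = 3*3 = 9)
Y(A, h) = 9*A + 9*h (Y(A, h) = (A + h)*9 = 9*A + 9*h)
V(g, L) = (-9 + L)/(-4 + g) (V(g, L) = (L - 9)/(g - 4) = (-9 + L)/(-4 + g))
H(q, c) = c + 18*c*q (H(q, c) = (9*q + 9*q)*c + c = (18*q)*c + c = 18*c*q + c = c + 18*c*q)
-374954 + H(V(27, 6), -571) = -374954 - 571*(1 + 18*((-9 + 6)/(-4 + 27))) = -374954 - 571*(1 + 18*(-3/23)) = -374954 - 571*(1 - 54/23) = -374954 - 571*(-31/23) = -374954 + 17701/23 = -8606241/23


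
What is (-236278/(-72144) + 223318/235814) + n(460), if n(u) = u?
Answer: 1974402178361/4253141304 ≈ 464.22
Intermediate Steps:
(-236278/(-72144) + 223318/235814) + n(460) = (-236278/(-72144) + 223318/235814) + 460 = (-236278*(-1/72144) + 223318*(1/235814)) + 460 = (118139/36072 + 111659/117907) + 460 = 17957178521/4253141304 + 460 = 1974402178361/4253141304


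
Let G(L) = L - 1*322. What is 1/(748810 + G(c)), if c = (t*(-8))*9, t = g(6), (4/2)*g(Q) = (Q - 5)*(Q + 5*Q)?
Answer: 1/747192 ≈ 1.3383e-6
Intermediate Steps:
g(Q) = 3*Q*(-5 + Q) (g(Q) = ((Q - 5)*(Q + 5*Q))/2 = ((-5 + Q)*(6*Q))/2 = (6*Q*(-5 + Q))/2 = 3*Q*(-5 + Q))
t = 18 (t = 3*6*(-5 + 6) = 3*6*1 = 18)
c = -1296 (c = (18*(-8))*9 = -144*9 = -1296)
G(L) = -322 + L (G(L) = L - 322 = -322 + L)
1/(748810 + G(c)) = 1/(748810 + (-322 - 1296)) = 1/(748810 - 1618) = 1/747192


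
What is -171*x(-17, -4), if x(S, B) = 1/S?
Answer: 171/17 ≈ 10.059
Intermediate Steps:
-171*x(-17, -4) = -171/(-17) = -171*(-1/17) = 171/17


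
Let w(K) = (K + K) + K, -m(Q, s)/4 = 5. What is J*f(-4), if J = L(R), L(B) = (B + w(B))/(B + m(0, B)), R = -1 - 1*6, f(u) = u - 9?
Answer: -364/27 ≈ -13.481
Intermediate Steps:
m(Q, s) = -20 (m(Q, s) = -4*5 = -20)
f(u) = -9 + u
R = -7 (R = -1 - 6 = -7)
w(K) = 3*K (w(K) = 2*K + K = 3*K)
L(B) = 4*B/(-20 + B) (L(B) = (B + 3*B)/(B - 20) = (4*B)/(-20 + B) = 4*B/(-20 + B))
J = 28/27 (J = 4*(-7)/(-20 - 7) = 4*(-7)/(-27) = 4*(-7)*(-1/27) = 28/27 ≈ 1.0370)
J*f(-4) = 28*(-9 - 4)/27 = (28/27)*(-13) = -364/27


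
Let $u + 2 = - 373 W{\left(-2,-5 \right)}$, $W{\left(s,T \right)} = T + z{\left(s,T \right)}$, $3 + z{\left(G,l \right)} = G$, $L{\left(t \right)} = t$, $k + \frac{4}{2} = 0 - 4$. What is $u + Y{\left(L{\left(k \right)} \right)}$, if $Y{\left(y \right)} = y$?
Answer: $3722$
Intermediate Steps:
$k = -6$ ($k = -2 + \left(0 - 4\right) = -2 - 4 = -6$)
$z{\left(G,l \right)} = -3 + G$
$W{\left(s,T \right)} = -3 + T + s$ ($W{\left(s,T \right)} = T + \left(-3 + s\right) = -3 + T + s$)
$u = 3728$ ($u = -2 - 373 \left(-3 - 5 - 2\right) = -2 - -3730 = -2 + 3730 = 3728$)
$u + Y{\left(L{\left(k \right)} \right)} = 3728 - 6 = 3722$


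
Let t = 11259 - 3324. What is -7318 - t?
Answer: -15253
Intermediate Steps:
t = 7935
-7318 - t = -7318 - 1*7935 = -7318 - 7935 = -15253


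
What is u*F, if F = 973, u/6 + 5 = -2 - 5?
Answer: -70056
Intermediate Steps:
u = -72 (u = -30 + 6*(-2 - 5) = -30 + 6*(-7) = -30 - 42 = -72)
u*F = -72*973 = -70056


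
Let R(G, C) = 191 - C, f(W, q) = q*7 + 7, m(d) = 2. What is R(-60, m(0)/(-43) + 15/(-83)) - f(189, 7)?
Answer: 482626/3569 ≈ 135.23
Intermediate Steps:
f(W, q) = 7 + 7*q (f(W, q) = 7*q + 7 = 7 + 7*q)
R(-60, m(0)/(-43) + 15/(-83)) - f(189, 7) = (191 - (2/(-43) + 15/(-83))) - (7 + 7*7) = (191 - (2*(-1/43) + 15*(-1/83))) - (7 + 49) = (191 - (-2/43 - 15/83)) - 1*56 = (191 - 1*(-811/3569)) - 56 = (191 + 811/3569) - 56 = 682490/3569 - 56 = 482626/3569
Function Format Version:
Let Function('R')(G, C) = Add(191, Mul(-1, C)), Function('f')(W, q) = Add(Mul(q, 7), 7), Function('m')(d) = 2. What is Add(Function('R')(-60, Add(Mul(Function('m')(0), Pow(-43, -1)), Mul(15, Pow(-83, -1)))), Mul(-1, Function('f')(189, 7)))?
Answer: Rational(482626, 3569) ≈ 135.23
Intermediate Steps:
Function('f')(W, q) = Add(7, Mul(7, q)) (Function('f')(W, q) = Add(Mul(7, q), 7) = Add(7, Mul(7, q)))
Add(Function('R')(-60, Add(Mul(Function('m')(0), Pow(-43, -1)), Mul(15, Pow(-83, -1)))), Mul(-1, Function('f')(189, 7))) = Add(Add(191, Mul(-1, Add(Mul(2, Pow(-43, -1)), Mul(15, Pow(-83, -1))))), Mul(-1, Add(7, Mul(7, 7)))) = Add(Add(191, Mul(-1, Add(Mul(2, Rational(-1, 43)), Mul(15, Rational(-1, 83))))), Mul(-1, Add(7, 49))) = Add(Add(191, Mul(-1, Add(Rational(-2, 43), Rational(-15, 83)))), Mul(-1, 56)) = Add(Add(191, Mul(-1, Rational(-811, 3569))), -56) = Add(Add(191, Rational(811, 3569)), -56) = Add(Rational(682490, 3569), -56) = Rational(482626, 3569)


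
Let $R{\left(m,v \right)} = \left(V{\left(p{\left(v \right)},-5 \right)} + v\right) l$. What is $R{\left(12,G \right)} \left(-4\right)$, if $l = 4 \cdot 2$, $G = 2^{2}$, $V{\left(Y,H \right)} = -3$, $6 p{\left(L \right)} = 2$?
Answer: $-32$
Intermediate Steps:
$p{\left(L \right)} = \frac{1}{3}$ ($p{\left(L \right)} = \frac{1}{6} \cdot 2 = \frac{1}{3}$)
$G = 4$
$l = 8$
$R{\left(m,v \right)} = -24 + 8 v$ ($R{\left(m,v \right)} = \left(-3 + v\right) 8 = -24 + 8 v$)
$R{\left(12,G \right)} \left(-4\right) = \left(-24 + 8 \cdot 4\right) \left(-4\right) = \left(-24 + 32\right) \left(-4\right) = 8 \left(-4\right) = -32$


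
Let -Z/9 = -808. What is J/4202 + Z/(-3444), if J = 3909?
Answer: -1424529/1205974 ≈ -1.1812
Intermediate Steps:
Z = 7272 (Z = -9*(-808) = 7272)
J/4202 + Z/(-3444) = 3909/4202 + 7272/(-3444) = 3909*(1/4202) + 7272*(-1/3444) = 3909/4202 - 606/287 = -1424529/1205974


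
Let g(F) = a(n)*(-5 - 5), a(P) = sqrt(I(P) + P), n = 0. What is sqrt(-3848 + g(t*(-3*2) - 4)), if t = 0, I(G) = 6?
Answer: sqrt(-3848 - 10*sqrt(6)) ≈ 62.229*I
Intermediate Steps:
a(P) = sqrt(6 + P)
g(F) = -10*sqrt(6) (g(F) = sqrt(6 + 0)*(-5 - 5) = sqrt(6)*(-10) = -10*sqrt(6))
sqrt(-3848 + g(t*(-3*2) - 4)) = sqrt(-3848 - 10*sqrt(6))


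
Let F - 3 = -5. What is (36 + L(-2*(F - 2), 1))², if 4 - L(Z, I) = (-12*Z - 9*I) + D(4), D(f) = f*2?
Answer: 18769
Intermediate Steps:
F = -2 (F = 3 - 5 = -2)
D(f) = 2*f
L(Z, I) = -4 + 9*I + 12*Z (L(Z, I) = 4 - ((-12*Z - 9*I) + 2*4) = 4 - ((-12*Z - 9*I) + 8) = 4 - (8 - 12*Z - 9*I) = 4 + (-8 + 9*I + 12*Z) = -4 + 9*I + 12*Z)
(36 + L(-2*(F - 2), 1))² = (36 + (-4 + 9*1 + 12*(-2*(-2 - 2))))² = (36 + (-4 + 9 + 12*(-2*(-4))))² = (36 + (-4 + 9 + 12*8))² = (36 + (-4 + 9 + 96))² = (36 + 101)² = 137² = 18769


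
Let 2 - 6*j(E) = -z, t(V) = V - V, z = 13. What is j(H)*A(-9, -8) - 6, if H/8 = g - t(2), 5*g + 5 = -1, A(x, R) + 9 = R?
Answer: -97/2 ≈ -48.500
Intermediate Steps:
A(x, R) = -9 + R
g = -6/5 (g = -1 + (⅕)*(-1) = -1 - ⅕ = -6/5 ≈ -1.2000)
t(V) = 0
H = -48/5 (H = 8*(-6/5 - 1*0) = 8*(-6/5 + 0) = 8*(-6/5) = -48/5 ≈ -9.6000)
j(E) = 5/2 (j(E) = ⅓ - (-1)*13/6 = ⅓ - ⅙*(-13) = ⅓ + 13/6 = 5/2)
j(H)*A(-9, -8) - 6 = 5*(-9 - 8)/2 - 6 = (5/2)*(-17) - 6 = -85/2 - 6 = -97/2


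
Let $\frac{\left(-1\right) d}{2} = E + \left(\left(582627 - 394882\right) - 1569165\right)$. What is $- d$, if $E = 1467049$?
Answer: $171258$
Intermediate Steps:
$d = -171258$ ($d = - 2 \left(1467049 + \left(\left(582627 - 394882\right) - 1569165\right)\right) = - 2 \left(1467049 + \left(187745 - 1569165\right)\right) = - 2 \left(1467049 - 1381420\right) = \left(-2\right) 85629 = -171258$)
$- d = \left(-1\right) \left(-171258\right) = 171258$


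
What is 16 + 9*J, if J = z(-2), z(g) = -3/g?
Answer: 59/2 ≈ 29.500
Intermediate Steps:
J = 3/2 (J = -3/(-2) = -3*(-½) = 3/2 ≈ 1.5000)
16 + 9*J = 16 + 9*(3/2) = 16 + 27/2 = 59/2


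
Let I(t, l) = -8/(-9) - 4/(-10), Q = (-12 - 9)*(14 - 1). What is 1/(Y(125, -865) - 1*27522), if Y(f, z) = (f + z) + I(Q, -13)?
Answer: -45/1271732 ≈ -3.5385e-5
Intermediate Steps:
Q = -273 (Q = -21*13 = -273)
I(t, l) = 58/45 (I(t, l) = -8*(-⅑) - 4*(-⅒) = 8/9 + ⅖ = 58/45)
Y(f, z) = 58/45 + f + z (Y(f, z) = (f + z) + 58/45 = 58/45 + f + z)
1/(Y(125, -865) - 1*27522) = 1/((58/45 + 125 - 865) - 1*27522) = 1/(-33242/45 - 27522) = 1/(-1271732/45) = -45/1271732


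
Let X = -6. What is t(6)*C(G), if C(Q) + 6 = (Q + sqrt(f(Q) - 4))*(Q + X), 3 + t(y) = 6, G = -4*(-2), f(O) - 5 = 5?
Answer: 30 + 6*sqrt(6) ≈ 44.697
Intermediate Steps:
f(O) = 10 (f(O) = 5 + 5 = 10)
G = 8
t(y) = 3 (t(y) = -3 + 6 = 3)
C(Q) = -6 + (-6 + Q)*(Q + sqrt(6)) (C(Q) = -6 + (Q + sqrt(10 - 4))*(Q - 6) = -6 + (Q + sqrt(6))*(-6 + Q) = -6 + (-6 + Q)*(Q + sqrt(6)))
t(6)*C(G) = 3*(-6 + 8**2 - 6*8 - 6*sqrt(6) + 8*sqrt(6)) = 3*(-6 + 64 - 48 - 6*sqrt(6) + 8*sqrt(6)) = 3*(10 + 2*sqrt(6)) = 30 + 6*sqrt(6)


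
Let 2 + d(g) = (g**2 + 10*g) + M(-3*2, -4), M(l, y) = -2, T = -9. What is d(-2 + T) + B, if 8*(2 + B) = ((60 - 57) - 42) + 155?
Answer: 39/2 ≈ 19.500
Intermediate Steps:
d(g) = -4 + g**2 + 10*g (d(g) = -2 + ((g**2 + 10*g) - 2) = -2 + (-2 + g**2 + 10*g) = -4 + g**2 + 10*g)
B = 25/2 (B = -2 + (((60 - 57) - 42) + 155)/8 = -2 + ((3 - 42) + 155)/8 = -2 + (-39 + 155)/8 = -2 + (1/8)*116 = -2 + 29/2 = 25/2 ≈ 12.500)
d(-2 + T) + B = (-4 + (-2 - 9)**2 + 10*(-2 - 9)) + 25/2 = (-4 + (-11)**2 + 10*(-11)) + 25/2 = (-4 + 121 - 110) + 25/2 = 7 + 25/2 = 39/2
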